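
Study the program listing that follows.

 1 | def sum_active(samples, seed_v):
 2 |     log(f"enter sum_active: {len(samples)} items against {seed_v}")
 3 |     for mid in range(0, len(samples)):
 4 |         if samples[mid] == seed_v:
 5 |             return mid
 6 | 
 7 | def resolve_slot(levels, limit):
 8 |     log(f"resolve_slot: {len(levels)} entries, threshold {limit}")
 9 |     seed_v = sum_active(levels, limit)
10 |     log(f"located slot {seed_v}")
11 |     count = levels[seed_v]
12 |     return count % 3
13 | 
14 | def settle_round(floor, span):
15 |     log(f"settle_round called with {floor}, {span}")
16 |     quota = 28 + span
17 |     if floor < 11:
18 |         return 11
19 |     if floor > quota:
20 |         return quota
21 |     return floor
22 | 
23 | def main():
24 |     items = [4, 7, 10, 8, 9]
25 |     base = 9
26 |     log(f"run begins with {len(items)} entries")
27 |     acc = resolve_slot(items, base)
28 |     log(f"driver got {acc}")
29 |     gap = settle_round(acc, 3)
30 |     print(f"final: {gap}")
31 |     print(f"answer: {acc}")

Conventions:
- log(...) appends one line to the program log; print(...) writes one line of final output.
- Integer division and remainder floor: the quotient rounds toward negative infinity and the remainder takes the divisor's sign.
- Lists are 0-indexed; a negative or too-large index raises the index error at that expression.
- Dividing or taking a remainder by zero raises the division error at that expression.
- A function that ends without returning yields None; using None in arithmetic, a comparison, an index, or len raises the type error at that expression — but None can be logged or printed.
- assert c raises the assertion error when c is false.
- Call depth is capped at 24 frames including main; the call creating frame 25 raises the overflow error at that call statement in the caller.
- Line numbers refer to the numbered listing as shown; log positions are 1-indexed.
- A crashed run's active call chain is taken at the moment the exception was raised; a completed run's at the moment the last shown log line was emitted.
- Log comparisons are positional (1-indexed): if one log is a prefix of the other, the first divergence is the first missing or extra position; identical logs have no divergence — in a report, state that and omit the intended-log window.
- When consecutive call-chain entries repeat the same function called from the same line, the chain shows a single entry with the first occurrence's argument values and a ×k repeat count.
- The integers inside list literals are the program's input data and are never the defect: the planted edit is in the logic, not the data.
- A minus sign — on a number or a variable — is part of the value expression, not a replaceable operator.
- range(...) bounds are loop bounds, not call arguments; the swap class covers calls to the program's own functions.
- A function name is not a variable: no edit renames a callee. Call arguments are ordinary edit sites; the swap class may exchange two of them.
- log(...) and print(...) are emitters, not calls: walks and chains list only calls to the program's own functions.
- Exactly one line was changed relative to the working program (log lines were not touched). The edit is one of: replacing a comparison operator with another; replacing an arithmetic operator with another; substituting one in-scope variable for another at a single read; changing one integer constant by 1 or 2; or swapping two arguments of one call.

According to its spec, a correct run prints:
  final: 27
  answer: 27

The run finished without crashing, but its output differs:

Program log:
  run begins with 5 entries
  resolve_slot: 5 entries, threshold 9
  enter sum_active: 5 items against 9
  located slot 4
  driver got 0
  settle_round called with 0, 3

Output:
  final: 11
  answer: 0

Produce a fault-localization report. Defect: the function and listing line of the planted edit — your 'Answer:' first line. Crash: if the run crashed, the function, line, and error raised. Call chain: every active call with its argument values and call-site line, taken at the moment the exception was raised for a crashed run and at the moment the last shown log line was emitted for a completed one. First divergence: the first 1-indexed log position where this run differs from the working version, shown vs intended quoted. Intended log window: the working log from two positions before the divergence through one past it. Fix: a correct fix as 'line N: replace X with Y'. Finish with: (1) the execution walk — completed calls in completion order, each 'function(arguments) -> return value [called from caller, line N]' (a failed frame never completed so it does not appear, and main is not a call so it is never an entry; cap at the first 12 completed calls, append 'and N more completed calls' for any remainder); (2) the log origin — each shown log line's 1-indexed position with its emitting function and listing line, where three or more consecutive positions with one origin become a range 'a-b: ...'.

Answer: the defect is in resolve_slot at line 12.
Core observation: The log first diverges at position 5: the faulty run prints 'driver got 0' where the working version prints 'driver got 27'.
Call chain: main -> settle_round(0, 3) (called at line 29).
First divergence: position 5 — shown 'driver got 0', intended 'driver got 27'.
Intended log window:
  3: enter sum_active: 5 items against 9
  4: located slot 4
  5: driver got 27
  6: settle_round called with 27, 3
Execution walk:
  sum_active([4, 7, 10, 8, 9], 9) -> 4  [called from resolve_slot, line 9]
  resolve_slot([4, 7, 10, 8, 9], 9) -> 0  [called from main, line 27]
  settle_round(0, 3) -> 11  [called from main, line 29]
Log origin:
  1 — main, line 26
  2 — resolve_slot, line 8
  3 — sum_active, line 2
  4 — resolve_slot, line 10
  5 — main, line 28
  6 — settle_round, line 15
A correct fix: line 12: replace `%` with `*`.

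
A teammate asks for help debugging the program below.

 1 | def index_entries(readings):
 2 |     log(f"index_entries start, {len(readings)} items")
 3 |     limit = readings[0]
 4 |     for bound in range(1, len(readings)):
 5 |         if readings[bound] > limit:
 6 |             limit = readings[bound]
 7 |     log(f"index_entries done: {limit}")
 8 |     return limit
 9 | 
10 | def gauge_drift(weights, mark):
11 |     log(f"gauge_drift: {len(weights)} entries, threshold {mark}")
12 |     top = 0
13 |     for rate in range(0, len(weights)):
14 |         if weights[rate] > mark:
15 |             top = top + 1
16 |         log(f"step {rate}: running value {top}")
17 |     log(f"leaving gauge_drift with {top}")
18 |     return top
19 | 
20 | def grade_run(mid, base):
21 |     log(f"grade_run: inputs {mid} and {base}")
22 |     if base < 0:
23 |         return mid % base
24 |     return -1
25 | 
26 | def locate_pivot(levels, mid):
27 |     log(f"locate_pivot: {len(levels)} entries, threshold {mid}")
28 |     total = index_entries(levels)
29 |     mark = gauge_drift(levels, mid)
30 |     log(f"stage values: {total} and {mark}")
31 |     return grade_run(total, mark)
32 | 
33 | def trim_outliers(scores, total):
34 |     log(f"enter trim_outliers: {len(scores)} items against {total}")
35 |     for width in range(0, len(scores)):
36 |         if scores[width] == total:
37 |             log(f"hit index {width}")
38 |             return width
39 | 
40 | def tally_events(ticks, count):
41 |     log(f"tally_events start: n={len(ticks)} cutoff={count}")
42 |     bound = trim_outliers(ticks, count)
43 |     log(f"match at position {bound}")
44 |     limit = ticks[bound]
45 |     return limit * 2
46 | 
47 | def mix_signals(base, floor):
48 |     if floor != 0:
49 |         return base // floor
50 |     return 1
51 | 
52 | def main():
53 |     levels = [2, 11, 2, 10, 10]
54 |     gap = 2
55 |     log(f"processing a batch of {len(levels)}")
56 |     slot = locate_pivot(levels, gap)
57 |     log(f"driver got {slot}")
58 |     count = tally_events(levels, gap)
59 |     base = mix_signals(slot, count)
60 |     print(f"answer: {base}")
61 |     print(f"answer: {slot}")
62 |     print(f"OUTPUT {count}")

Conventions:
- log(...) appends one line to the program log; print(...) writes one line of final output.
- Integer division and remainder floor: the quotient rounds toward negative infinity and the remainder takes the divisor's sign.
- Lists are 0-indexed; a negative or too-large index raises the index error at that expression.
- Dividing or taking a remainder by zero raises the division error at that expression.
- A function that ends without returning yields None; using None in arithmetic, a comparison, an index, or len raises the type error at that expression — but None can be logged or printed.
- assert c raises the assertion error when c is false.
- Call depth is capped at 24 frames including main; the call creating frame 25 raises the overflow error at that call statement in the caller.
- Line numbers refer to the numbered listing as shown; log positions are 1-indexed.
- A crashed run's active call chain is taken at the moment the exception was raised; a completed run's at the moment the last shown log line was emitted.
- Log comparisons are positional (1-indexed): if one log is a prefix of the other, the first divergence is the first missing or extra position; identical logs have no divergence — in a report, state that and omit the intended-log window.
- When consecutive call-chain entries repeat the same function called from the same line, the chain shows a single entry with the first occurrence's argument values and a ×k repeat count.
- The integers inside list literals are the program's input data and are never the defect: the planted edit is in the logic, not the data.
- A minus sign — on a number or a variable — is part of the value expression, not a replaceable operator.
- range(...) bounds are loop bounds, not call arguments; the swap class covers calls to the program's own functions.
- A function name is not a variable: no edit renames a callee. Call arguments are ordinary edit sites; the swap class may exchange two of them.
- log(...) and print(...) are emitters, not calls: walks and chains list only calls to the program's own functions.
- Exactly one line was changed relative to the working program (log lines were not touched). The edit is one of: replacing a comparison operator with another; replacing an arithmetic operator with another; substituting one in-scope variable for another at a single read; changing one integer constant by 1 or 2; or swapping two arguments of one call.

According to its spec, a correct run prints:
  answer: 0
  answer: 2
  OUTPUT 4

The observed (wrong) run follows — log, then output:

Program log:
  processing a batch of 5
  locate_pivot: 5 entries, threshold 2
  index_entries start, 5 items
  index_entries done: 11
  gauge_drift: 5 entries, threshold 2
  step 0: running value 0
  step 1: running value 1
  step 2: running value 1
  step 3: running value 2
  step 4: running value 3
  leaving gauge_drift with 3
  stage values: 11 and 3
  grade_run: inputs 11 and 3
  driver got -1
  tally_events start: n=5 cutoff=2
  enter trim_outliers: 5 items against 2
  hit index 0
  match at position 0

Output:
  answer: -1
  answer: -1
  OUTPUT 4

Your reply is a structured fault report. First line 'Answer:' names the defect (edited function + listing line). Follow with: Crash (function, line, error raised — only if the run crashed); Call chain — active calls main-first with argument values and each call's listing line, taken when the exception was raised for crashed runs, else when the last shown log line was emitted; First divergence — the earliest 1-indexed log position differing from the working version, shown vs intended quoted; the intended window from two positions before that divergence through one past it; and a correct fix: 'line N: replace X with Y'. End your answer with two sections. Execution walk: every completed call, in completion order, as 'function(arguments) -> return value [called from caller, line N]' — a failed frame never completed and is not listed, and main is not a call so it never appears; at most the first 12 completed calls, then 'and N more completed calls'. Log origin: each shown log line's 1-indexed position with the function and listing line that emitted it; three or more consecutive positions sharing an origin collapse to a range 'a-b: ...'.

Answer: the defect is in grade_run at line 22.
Core observation: Everything matches until log position 14, which reads 'driver got -1' in place of 'driver got 2'.
Call chain: main -> tally_events([2, 11, 2, 10, 10], 2) (called at line 58).
First divergence: at position 14 the run shows 'driver got -1' where the working version logs 'driver got 2'.
Intended log window:
  12: stage values: 11 and 3
  13: grade_run: inputs 11 and 3
  14: driver got 2
  15: tally_events start: n=5 cutoff=2
Execution walk:
  index_entries([2, 11, 2, 10, 10]) -> 11  [called from locate_pivot, line 28]
  gauge_drift([2, 11, 2, 10, 10], 2) -> 3  [called from locate_pivot, line 29]
  grade_run(11, 3) -> -1  [called from locate_pivot, line 31]
  locate_pivot([2, 11, 2, 10, 10], 2) -> -1  [called from main, line 56]
  trim_outliers([2, 11, 2, 10, 10], 2) -> 0  [called from tally_events, line 42]
  tally_events([2, 11, 2, 10, 10], 2) -> 4  [called from main, line 58]
  mix_signals(-1, 4) -> -1  [called from main, line 59]
Log origin:
  1 — main, line 55
  2 — locate_pivot, line 27
  3 — index_entries, line 2
  4 — index_entries, line 7
  5 — gauge_drift, line 11
  6-10 — gauge_drift, line 16
  11 — gauge_drift, line 17
  12 — locate_pivot, line 30
  13 — grade_run, line 21
  14 — main, line 57
  15 — tally_events, line 41
  16 — trim_outliers, line 34
  17 — trim_outliers, line 37
  18 — tally_events, line 43
A correct fix: line 22: replace `<` with `!=`.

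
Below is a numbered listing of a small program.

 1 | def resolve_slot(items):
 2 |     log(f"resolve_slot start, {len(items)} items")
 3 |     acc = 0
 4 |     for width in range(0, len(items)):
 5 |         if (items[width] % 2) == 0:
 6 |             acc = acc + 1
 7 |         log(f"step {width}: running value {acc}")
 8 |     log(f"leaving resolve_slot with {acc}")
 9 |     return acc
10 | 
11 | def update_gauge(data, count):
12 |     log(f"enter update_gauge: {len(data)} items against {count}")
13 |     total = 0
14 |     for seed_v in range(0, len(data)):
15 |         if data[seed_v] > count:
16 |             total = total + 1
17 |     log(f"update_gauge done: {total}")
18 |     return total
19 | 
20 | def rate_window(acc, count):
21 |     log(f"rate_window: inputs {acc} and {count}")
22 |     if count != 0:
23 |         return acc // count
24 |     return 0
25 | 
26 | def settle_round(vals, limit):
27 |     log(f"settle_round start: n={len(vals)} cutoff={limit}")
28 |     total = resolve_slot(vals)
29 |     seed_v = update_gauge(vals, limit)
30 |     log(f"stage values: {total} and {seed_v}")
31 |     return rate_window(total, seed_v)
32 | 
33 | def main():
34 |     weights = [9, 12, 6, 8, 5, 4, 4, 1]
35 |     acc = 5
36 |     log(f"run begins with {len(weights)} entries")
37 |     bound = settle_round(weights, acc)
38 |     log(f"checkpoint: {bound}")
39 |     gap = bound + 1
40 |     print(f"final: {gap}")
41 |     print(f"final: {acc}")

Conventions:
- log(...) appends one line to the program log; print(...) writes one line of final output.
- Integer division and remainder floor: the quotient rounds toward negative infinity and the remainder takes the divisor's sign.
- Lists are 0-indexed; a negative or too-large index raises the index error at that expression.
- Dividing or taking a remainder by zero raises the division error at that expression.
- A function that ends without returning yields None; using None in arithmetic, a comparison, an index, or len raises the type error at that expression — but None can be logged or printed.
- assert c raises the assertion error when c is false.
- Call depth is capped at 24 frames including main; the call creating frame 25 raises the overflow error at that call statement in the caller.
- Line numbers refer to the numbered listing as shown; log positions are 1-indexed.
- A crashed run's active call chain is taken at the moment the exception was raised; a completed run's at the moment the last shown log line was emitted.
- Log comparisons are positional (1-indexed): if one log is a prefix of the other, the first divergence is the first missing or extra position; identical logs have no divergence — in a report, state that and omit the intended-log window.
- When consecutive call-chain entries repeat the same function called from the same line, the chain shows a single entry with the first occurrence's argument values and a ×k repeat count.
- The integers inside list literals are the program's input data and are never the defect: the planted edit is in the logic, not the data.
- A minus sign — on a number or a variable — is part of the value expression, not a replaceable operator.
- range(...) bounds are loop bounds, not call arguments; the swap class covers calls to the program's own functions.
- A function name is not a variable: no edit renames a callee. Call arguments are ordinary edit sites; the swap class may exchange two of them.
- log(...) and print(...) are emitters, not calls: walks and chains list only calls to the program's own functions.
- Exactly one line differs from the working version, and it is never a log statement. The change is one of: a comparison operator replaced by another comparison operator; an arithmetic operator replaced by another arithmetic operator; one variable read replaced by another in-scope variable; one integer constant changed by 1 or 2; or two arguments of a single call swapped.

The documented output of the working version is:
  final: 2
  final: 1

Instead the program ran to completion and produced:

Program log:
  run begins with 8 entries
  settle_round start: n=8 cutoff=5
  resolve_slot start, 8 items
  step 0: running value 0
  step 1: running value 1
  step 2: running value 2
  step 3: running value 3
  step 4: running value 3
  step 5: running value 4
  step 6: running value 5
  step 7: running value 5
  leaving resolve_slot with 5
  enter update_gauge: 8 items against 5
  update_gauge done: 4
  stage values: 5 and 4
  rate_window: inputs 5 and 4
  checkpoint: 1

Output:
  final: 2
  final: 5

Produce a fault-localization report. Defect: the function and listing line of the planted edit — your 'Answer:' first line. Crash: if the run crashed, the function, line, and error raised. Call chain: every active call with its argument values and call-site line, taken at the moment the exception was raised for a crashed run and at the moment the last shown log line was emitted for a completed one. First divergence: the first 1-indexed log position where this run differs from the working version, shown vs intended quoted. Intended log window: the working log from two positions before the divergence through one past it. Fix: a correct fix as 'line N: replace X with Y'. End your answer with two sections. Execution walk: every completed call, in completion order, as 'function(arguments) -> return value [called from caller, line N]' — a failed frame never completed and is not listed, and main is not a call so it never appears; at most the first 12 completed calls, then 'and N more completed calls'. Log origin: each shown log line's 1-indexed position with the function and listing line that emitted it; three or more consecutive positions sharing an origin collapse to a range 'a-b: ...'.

Answer: the defect is in main at line 41.
Key observation: Nothing in the log betrays the bug — only the output does.
Call chain: main.
First divergence: none — the logs agree in full.
Execution walk:
  resolve_slot([9, 12, 6, 8, 5, 4, 4, 1]) -> 5  [called from settle_round, line 28]
  update_gauge([9, 12, 6, 8, 5, 4, 4, 1], 5) -> 4  [called from settle_round, line 29]
  rate_window(5, 4) -> 1  [called from settle_round, line 31]
  settle_round([9, 12, 6, 8, 5, 4, 4, 1], 5) -> 1  [called from main, line 37]
Log line origins:
  1: emitted by main (line 36)
  2: emitted by settle_round (line 27)
  3: emitted by resolve_slot (line 2)
  4-11: emitted by resolve_slot (line 7)
  12: emitted by resolve_slot (line 8)
  13: emitted by update_gauge (line 12)
  14: emitted by update_gauge (line 17)
  15: emitted by settle_round (line 30)
  16: emitted by rate_window (line 21)
  17: emitted by main (line 38)
A correct fix: line 41: replace `acc` with `bound`.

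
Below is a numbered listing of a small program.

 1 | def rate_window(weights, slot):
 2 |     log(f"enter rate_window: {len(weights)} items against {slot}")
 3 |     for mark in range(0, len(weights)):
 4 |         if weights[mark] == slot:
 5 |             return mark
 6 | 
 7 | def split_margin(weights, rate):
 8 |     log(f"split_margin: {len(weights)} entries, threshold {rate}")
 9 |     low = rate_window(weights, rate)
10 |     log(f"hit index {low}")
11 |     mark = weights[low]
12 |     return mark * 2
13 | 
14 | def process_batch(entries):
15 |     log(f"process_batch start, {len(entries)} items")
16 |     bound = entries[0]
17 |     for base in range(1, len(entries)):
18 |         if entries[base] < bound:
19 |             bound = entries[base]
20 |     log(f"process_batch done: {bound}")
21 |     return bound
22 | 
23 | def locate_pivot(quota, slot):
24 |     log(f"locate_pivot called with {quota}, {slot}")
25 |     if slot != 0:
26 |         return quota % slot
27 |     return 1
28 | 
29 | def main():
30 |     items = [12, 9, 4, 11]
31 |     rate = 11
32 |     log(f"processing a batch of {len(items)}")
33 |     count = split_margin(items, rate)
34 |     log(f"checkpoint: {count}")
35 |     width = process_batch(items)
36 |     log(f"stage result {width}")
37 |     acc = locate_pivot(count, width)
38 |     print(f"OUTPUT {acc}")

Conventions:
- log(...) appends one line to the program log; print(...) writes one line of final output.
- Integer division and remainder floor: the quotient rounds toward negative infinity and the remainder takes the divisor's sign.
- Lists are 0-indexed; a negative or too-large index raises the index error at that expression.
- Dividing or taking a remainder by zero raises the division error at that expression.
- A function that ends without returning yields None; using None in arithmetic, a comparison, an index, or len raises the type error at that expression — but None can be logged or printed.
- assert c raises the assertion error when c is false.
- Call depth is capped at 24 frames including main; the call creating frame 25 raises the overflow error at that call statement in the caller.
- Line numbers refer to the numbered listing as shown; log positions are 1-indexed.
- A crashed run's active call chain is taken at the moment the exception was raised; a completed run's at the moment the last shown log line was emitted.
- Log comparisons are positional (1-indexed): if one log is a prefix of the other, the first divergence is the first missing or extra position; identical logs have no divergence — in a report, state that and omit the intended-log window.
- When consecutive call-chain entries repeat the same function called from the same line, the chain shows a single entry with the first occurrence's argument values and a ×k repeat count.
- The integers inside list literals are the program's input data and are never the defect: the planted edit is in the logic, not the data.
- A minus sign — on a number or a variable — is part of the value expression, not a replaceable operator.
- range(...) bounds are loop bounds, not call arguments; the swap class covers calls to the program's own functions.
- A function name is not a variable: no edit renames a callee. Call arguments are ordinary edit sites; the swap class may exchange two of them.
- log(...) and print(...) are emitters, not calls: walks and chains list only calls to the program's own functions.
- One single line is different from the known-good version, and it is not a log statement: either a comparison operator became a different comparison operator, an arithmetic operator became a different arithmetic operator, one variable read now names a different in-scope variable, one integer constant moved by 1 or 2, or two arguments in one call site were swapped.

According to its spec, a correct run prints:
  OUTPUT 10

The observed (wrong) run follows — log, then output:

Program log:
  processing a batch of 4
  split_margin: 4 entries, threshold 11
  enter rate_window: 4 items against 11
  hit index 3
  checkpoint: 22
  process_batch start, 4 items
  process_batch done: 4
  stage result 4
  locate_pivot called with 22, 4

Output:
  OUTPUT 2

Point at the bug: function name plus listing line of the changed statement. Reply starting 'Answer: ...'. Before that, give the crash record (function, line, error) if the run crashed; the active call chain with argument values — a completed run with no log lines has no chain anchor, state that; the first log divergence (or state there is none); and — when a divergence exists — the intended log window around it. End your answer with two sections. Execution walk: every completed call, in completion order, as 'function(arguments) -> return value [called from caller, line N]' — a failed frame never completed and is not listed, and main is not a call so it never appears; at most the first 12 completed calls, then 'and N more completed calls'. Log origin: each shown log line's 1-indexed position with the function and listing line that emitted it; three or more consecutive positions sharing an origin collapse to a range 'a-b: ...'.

Answer: the defect is in process_batch at line 18.
The tell: The earliest visible damage is log position 7 — 'process_batch done: 4' rather than the intended 'process_batch done: 12'.
Call chain: main -> locate_pivot(22, 4) (called at line 37).
First divergence: at position 7 the run shows 'process_batch done: 4' where the working version logs 'process_batch done: 12'.
Intended log window:
  5: checkpoint: 22
  6: process_batch start, 4 items
  7: process_batch done: 12
  8: stage result 12
Execution walk:
  rate_window([12, 9, 4, 11], 11) -> 3  [called from split_margin, line 9]
  split_margin([12, 9, 4, 11], 11) -> 22  [called from main, line 33]
  process_batch([12, 9, 4, 11]) -> 4  [called from main, line 35]
  locate_pivot(22, 4) -> 2  [called from main, line 37]
Log origin:
  1 — main, line 32
  2 — split_margin, line 8
  3 — rate_window, line 2
  4 — split_margin, line 10
  5 — main, line 34
  6 — process_batch, line 15
  7 — process_batch, line 20
  8 — main, line 36
  9 — locate_pivot, line 24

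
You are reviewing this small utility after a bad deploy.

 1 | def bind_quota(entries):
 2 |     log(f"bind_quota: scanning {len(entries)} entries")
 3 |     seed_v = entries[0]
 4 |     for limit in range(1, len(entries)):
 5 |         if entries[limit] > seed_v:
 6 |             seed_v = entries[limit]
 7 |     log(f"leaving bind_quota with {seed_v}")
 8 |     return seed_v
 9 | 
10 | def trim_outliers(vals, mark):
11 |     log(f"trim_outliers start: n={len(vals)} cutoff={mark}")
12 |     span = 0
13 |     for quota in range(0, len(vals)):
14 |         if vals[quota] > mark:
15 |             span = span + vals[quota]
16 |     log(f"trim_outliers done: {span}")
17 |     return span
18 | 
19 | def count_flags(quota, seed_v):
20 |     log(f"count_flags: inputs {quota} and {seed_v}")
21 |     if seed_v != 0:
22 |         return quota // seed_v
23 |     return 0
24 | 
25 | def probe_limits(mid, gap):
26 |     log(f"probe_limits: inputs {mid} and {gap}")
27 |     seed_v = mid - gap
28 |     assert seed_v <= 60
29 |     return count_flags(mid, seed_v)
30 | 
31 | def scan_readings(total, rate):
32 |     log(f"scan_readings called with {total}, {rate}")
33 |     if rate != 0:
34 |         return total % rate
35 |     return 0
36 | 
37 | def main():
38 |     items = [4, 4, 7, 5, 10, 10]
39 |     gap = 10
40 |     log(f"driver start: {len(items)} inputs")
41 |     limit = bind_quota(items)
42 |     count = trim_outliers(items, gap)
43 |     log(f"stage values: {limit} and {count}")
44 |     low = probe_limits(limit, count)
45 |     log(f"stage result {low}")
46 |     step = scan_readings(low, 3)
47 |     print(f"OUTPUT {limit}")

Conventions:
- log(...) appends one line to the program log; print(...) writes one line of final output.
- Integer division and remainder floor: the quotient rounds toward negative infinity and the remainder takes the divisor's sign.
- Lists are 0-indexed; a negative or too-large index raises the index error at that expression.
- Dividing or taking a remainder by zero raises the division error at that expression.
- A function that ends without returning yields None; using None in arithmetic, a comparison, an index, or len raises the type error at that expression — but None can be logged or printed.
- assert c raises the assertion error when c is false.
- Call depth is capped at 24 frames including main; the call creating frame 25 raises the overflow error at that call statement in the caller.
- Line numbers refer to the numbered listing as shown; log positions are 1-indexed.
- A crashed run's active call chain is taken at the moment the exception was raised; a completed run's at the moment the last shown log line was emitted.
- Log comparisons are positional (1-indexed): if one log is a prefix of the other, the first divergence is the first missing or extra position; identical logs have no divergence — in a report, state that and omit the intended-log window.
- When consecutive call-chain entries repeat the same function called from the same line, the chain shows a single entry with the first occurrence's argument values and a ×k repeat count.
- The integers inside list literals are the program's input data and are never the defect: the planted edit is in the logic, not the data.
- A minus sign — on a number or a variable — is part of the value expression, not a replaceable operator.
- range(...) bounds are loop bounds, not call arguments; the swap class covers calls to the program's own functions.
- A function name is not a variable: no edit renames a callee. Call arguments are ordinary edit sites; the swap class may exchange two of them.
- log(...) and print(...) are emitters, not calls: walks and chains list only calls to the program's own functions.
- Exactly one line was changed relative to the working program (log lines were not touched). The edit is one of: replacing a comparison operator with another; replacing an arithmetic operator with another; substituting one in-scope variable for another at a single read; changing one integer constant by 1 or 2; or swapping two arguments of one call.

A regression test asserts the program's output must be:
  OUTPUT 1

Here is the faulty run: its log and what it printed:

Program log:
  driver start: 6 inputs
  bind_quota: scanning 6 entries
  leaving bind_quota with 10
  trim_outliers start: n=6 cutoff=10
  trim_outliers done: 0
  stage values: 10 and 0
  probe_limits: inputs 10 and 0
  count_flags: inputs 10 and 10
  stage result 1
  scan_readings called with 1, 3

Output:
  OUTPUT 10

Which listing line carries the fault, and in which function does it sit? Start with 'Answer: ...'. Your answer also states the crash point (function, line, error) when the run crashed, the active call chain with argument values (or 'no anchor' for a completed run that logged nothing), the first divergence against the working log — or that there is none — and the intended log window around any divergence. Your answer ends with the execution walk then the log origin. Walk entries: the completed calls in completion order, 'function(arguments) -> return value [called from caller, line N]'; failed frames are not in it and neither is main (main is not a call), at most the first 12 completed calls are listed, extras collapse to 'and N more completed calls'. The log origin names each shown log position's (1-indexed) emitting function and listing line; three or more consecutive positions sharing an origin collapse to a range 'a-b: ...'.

Answer: the defect is in main at line 47.
The tell: Every logged value matches the working version; the printed result is what differs.
Call chain: main -> scan_readings(1, 3) (called at line 46).
First divergence: none; the two logs match at every position.
Execution walk:
  bind_quota([4, 4, 7, 5, 10, 10]) -> 10  [called from main, line 41]
  trim_outliers([4, 4, 7, 5, 10, 10], 10) -> 0  [called from main, line 42]
  count_flags(10, 10) -> 1  [called from probe_limits, line 29]
  probe_limits(10, 0) -> 1  [called from main, line 44]
  scan_readings(1, 3) -> 1  [called from main, line 46]
Origin of each log line:
  1 — main, line 40
  2 — bind_quota, line 2
  3 — bind_quota, line 7
  4 — trim_outliers, line 11
  5 — trim_outliers, line 16
  6 — main, line 43
  7 — probe_limits, line 26
  8 — count_flags, line 20
  9 — main, line 45
  10 — scan_readings, line 32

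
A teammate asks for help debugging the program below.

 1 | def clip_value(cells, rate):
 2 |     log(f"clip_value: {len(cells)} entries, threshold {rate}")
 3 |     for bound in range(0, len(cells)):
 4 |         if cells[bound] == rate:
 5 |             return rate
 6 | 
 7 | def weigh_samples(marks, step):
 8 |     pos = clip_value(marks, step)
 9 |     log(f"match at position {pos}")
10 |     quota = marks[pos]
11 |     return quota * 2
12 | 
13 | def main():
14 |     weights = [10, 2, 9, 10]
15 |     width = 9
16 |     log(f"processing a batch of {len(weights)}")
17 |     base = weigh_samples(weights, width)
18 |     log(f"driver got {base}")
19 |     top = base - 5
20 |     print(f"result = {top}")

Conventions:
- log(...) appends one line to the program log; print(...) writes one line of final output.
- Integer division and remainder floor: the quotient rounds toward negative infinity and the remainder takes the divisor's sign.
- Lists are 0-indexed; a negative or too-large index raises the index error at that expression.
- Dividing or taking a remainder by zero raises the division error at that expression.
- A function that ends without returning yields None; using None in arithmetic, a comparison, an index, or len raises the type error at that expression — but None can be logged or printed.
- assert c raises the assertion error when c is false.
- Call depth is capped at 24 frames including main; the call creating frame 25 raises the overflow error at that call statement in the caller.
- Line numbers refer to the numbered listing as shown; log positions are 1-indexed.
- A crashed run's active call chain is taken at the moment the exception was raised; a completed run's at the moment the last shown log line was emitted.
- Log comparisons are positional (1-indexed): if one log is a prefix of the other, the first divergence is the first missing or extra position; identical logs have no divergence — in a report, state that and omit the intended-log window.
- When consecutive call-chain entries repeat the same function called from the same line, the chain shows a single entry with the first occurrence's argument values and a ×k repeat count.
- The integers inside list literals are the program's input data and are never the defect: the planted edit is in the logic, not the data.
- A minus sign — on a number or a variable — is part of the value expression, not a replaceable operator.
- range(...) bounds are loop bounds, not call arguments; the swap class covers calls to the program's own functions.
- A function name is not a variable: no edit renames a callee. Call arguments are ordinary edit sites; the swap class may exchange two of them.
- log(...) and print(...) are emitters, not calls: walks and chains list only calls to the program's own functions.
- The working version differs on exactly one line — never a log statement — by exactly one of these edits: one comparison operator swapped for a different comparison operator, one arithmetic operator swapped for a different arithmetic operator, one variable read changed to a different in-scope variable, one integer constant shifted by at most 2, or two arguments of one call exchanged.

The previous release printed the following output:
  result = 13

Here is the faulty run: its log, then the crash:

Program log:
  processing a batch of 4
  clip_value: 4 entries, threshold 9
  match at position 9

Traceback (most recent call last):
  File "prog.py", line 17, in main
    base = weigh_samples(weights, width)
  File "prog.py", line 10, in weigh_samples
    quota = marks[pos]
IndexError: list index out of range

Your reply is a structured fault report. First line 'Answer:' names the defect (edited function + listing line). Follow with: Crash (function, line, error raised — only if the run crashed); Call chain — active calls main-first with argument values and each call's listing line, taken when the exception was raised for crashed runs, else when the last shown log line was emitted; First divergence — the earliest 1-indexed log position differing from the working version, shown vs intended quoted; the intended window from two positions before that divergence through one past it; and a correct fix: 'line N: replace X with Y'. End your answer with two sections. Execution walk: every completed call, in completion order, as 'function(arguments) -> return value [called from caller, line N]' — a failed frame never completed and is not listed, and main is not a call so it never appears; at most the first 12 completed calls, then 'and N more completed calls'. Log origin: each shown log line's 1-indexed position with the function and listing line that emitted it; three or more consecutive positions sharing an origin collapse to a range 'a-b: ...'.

Answer: the defect is in clip_value at line 5.
Core observation: Log line 3 is where behavior first shows: 'match at position 9' appears instead of 'match at position 2'.
Crash: weigh_samples, line 10, IndexError.
Call chain: main -> weigh_samples([10, 2, 9, 10], 9) (called at line 17).
First divergence: position 3 — the shown line 'match at position 9' should read 'match at position 2'.
Intended log window:
  1: processing a batch of 4
  2: clip_value: 4 entries, threshold 9
  3: match at position 2
  4: driver got 18
Execution walk:
  clip_value([10, 2, 9, 10], 9) -> 9  [called from weigh_samples, line 8]
Origin of each log line:
  1: emitted by main (line 16)
  2: emitted by clip_value (line 2)
  3: emitted by weigh_samples (line 9)
A correct fix: line 5: replace `rate` with `bound`.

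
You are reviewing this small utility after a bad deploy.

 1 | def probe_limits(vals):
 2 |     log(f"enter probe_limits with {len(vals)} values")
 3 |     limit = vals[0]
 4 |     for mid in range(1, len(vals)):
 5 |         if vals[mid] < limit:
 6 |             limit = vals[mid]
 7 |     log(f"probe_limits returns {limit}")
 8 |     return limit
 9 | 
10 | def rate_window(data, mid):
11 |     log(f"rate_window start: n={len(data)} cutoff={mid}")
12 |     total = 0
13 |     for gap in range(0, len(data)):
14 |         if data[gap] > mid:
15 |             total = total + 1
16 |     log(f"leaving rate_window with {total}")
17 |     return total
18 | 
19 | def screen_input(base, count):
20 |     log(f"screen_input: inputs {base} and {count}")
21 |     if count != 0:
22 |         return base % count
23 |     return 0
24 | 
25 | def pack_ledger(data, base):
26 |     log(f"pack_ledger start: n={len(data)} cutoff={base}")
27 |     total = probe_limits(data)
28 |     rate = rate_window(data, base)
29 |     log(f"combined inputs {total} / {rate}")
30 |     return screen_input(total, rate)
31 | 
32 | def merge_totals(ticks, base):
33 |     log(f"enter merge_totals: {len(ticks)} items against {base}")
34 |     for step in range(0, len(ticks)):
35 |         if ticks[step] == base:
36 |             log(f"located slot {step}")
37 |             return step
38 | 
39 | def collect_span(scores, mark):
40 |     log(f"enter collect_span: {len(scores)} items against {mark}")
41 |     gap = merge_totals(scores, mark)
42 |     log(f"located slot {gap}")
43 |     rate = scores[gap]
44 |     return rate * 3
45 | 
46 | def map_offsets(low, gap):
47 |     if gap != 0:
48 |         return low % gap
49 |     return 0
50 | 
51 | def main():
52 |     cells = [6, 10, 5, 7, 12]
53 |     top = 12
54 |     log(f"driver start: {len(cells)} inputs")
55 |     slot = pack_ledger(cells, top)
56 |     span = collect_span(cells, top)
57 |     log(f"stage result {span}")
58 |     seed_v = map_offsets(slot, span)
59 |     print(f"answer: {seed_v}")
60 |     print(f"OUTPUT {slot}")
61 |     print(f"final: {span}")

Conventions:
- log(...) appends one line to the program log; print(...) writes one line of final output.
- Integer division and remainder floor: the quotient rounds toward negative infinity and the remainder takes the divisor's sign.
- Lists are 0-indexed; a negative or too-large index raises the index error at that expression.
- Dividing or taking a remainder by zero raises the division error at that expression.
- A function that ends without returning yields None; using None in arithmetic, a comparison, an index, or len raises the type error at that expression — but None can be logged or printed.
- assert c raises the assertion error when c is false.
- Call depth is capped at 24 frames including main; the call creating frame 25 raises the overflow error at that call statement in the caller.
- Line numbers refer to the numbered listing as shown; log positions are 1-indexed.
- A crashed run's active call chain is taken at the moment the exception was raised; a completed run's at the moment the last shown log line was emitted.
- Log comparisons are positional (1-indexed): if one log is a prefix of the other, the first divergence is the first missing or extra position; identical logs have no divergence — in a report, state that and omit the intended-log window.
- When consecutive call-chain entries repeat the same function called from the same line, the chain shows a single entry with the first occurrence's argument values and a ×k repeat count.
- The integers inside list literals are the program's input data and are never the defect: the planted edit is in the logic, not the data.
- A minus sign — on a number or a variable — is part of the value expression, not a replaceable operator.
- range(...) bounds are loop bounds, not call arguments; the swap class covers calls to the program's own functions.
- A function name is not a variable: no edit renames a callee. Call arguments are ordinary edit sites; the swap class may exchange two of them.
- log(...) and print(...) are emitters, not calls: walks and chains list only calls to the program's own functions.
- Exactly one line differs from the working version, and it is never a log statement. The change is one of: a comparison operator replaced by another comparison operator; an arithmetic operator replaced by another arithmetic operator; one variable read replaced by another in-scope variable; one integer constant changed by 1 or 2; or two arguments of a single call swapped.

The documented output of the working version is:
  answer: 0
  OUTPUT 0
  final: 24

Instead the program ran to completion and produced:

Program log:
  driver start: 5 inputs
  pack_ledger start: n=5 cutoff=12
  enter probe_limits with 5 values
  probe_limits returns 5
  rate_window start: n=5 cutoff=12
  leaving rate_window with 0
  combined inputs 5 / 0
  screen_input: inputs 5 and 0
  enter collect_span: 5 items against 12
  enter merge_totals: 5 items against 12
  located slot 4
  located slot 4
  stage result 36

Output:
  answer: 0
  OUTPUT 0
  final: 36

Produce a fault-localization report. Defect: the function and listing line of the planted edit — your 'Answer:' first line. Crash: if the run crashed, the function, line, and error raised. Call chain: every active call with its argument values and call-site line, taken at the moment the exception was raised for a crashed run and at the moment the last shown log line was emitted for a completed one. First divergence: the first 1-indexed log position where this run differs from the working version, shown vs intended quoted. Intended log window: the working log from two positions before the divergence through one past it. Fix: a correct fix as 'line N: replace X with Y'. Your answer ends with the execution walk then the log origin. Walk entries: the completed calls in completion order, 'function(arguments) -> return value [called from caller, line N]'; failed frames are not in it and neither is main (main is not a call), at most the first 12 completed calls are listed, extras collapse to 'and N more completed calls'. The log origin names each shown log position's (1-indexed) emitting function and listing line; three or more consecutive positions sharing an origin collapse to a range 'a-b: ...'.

Answer: the defect is in collect_span at line 44.
Key fact: At log position 13 the runs split — shown 'stage result 36', but the working version logs 'stage result 24'.
Call chain: main.
First divergence: at position 13 the run shows 'stage result 36' where the working version logs 'stage result 24'.
Intended log window:
  11: located slot 4
  12: located slot 4
  13: stage result 24
Execution walk:
  probe_limits([6, 10, 5, 7, 12]) -> 5  [called from pack_ledger, line 27]
  rate_window([6, 10, 5, 7, 12], 12) -> 0  [called from pack_ledger, line 28]
  screen_input(5, 0) -> 0  [called from pack_ledger, line 30]
  pack_ledger([6, 10, 5, 7, 12], 12) -> 0  [called from main, line 55]
  merge_totals([6, 10, 5, 7, 12], 12) -> 4  [called from collect_span, line 41]
  collect_span([6, 10, 5, 7, 12], 12) -> 36  [called from main, line 56]
  map_offsets(0, 36) -> 0  [called from main, line 58]
Log line origins:
  1 — main, line 54
  2 — pack_ledger, line 26
  3 — probe_limits, line 2
  4 — probe_limits, line 7
  5 — rate_window, line 11
  6 — rate_window, line 16
  7 — pack_ledger, line 29
  8 — screen_input, line 20
  9 — collect_span, line 40
  10 — merge_totals, line 33
  11 — merge_totals, line 36
  12 — collect_span, line 42
  13 — main, line 57
A correct fix: line 44: replace `3` with `2`.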